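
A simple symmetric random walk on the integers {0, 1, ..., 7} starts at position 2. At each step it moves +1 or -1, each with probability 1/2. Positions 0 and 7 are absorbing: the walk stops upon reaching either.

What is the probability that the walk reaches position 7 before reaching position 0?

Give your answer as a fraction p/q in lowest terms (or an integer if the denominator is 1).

Symmetric walk (p = 1/2): the harmonic-function argument gives P(hit 7 before 0 | start at 2) = a/N.
P = 2/7 = 2/7

Answer: 2/7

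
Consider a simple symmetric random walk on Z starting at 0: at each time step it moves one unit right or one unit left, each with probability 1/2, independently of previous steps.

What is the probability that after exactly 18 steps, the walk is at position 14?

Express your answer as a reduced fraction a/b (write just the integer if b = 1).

To reach position 14 after 18 steps: need 16 steps of +1 and 2 of -1.
Favorable paths: C(18,16) = 153
Total paths: 2^18 = 262144
P = 153/262144 = 153/262144

Answer: 153/262144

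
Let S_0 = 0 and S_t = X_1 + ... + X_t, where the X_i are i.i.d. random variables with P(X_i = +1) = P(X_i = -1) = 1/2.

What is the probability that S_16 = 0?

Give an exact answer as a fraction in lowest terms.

Answer: 6435/32768

Derivation:
To return to 0 after 16 steps: need exactly 8 steps of +1 and 8 of -1.
Favorable paths: C(16,8) = 12870
Total paths: 2^16 = 65536
P = 12870/65536 = 6435/32768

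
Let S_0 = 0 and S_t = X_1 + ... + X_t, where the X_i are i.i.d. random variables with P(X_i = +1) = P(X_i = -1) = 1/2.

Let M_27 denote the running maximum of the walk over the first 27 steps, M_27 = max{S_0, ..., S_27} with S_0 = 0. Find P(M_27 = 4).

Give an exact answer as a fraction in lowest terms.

Let M_27 = max(S_0,...,S_27). Use the reflection principle: for j ≥ 1, #{paths with M_27 ≥ j} = #{S_27 ≥ j} + #{S_27 ≥ j+1}.
By reflection, #{M_27 ≥ 4} = #{S_27 ≥ 4} + #{S_27 ≥ 5} = 29666704 + 29666704 = 59333408.
#{M_27 ≥ 5} = #{S_27 ≥ 5} + #{S_27 ≥ 6} = 29666704 + 16628809 = 46295513.
#{M_27 = 4} = 59333408 - 46295513 = 13037895.
P(M_27 = 4) = 13037895/134217728 = 13037895/134217728

Answer: 13037895/134217728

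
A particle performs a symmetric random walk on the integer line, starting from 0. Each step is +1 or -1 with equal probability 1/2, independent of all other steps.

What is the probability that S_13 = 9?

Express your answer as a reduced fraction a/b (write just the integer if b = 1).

To reach position 9 after 13 steps: need 11 steps of +1 and 2 of -1.
Favorable paths: C(13,11) = 78
Total paths: 2^13 = 8192
P = 78/8192 = 39/4096

Answer: 39/4096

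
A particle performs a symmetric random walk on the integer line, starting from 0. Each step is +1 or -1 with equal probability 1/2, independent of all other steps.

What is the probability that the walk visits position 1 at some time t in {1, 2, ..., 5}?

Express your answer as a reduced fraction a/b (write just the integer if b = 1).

Count via complement. Let g(t,s) = #length-t paths at position s with S_1..S_t all ≠ 1.
g(t,s) = g(t-1,s-1) + g(t-1,s+1) for s ≠ 1; g(t,1) = 0.
t=0: g(0,0)=1
t=1: g(1,-1)=1
t=2: g(2,-2)=1 g(2,0)=1
t=3: g(3,-3)=1 g(3,-1)=2
t=4: g(4,-4)=1 g(4,-2)=3 g(4,0)=2
t=5: g(5,-5)=1 g(5,-3)=4 g(5,-1)=5
Paths never hitting 1: Σ_s g(5,s) = 10
Paths hitting 1: 2^5 - 10 = 22
P = 22/32 = 11/16

Answer: 11/16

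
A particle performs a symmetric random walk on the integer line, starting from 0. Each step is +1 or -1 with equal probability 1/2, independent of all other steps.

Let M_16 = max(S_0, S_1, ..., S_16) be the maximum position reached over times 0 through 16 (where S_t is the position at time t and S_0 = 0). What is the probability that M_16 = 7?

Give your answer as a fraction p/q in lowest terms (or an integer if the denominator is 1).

Answer: 455/16384

Derivation:
Let M_16 = max(S_0,...,S_16). Use the reflection principle: for j ≥ 1, #{paths with M_16 ≥ j} = #{S_16 ≥ j} + #{S_16 ≥ j+1}.
By reflection, #{M_16 ≥ 7} = #{S_16 ≥ 7} + #{S_16 ≥ 8} = 2517 + 2517 = 5034.
#{M_16 ≥ 8} = #{S_16 ≥ 8} + #{S_16 ≥ 9} = 2517 + 697 = 3214.
#{M_16 = 7} = 5034 - 3214 = 1820.
P(M_16 = 7) = 1820/65536 = 455/16384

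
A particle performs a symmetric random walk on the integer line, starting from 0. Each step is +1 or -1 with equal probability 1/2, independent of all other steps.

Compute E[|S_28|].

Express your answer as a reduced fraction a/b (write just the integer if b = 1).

S_28 takes values m ≡ 0 (mod 2) with |m| ≤ 28; P(S_28=m) = C(28,(28+m)/2)/2^28.
Total paths: 2^28 = 268435456
Distribution: P(S=-28)=1/268435456, P(S=-26)=28/268435456, P(S=-24)=378/268435456, P(S=-22)=3276/268435456, P(S=-20)=20475/268435456, P(S=-18)=98280/268435456, P(S=-16)=376740/268435456, P(S=-14)=1184040/268435456, P(S=-12)=3108105/268435456, P(S=-10)=6906900/268435456, P(S=-8)=13123110/268435456, P(S=-6)=21474180/268435456, P(S=-4)=30421755/268435456, P(S=-2)=37442160/268435456, P(S=0)=40116600/268435456, P(S=2)=37442160/268435456, P(S=4)=30421755/268435456, P(S=6)=21474180/268435456, P(S=8)=13123110/268435456, P(S=10)=6906900/268435456, P(S=12)=3108105/268435456, P(S=14)=1184040/268435456, P(S=16)=376740/268435456, P(S=18)=98280/268435456, P(S=20)=20475/268435456, P(S=22)=3276/268435456, P(S=24)=378/268435456, P(S=26)=28/268435456, P(S=28)=1/268435456
E[|S_28|] = Σ_m |m|·P(S_28=m) = 1123264800/268435456 = 35102025/8388608

Answer: 35102025/8388608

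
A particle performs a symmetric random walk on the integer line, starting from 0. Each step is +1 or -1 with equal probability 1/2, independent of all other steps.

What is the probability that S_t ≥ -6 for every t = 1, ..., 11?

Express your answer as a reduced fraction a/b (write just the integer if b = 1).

Answer: 1969/2048

Derivation:
Let f(t,s) = #length-t paths at position s with S_1..S_t all ≥ -6.
f(t,s) = f(t-1,s-1) + f(t-1,s+1) for s ≥ -6; f(t,s) = 0 for s < -6.
t=0: f(0,0)=1
t=1: f(1,-1)=1 f(1,1)=1
t=2: f(2,-2)=1 f(2,0)=2 f(2,2)=1
t=3: f(3,-3)=1 f(3,-1)=3 f(3,1)=3 f(3,3)=1
t=4: f(4,-4)=1 f(4,-2)=4 f(4,0)=6 f(4,2)=4 f(4,4)=1
t=5: f(5,-5)=1 f(5,-3)=5 f(5,-1)=10 f(5,1)=10 f(5,3)=5 f(5,5)=1
t=6: f(6,-6)=1 f(6,-4)=6 f(6,-2)=15 f(6,0)=20 f(6,2)=15 f(6,4)=6 f(6,6)=1
t=7: f(7,-5)=7 f(7,-3)=21 f(7,-1)=35 f(7,1)=35 f(7,3)=21 f(7,5)=7 f(7,7)=1
t=8: f(8,-6)=7 f(8,-4)=28 f(8,-2)=56 f(8,0)=70 f(8,2)=56 f(8,4)=28 f(8,6)=8 f(8,8)=1
t=9: f(9,-5)=35 f(9,-3)=84 f(9,-1)=126 f(9,1)=126 f(9,3)=84 f(9,5)=36 f(9,7)=9 f(9,9)=1
t=10: f(10,-6)=35 f(10,-4)=119 f(10,-2)=210 f(10,0)=252 f(10,2)=210 f(10,4)=120 f(10,6)=45 f(10,8)=10 f(10,10)=1
t=11: f(11,-5)=154 f(11,-3)=329 f(11,-1)=462 f(11,1)=462 f(11,3)=330 f(11,5)=165 f(11,7)=55 f(11,9)=11 f(11,11)=1
Σ_s f(11,s) = 1969
P = 1969/2048 = 1969/2048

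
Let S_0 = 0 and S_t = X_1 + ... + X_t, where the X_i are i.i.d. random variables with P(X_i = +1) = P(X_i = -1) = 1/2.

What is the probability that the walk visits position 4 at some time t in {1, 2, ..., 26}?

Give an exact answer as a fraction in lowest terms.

Count via complement. Let g(t,s) = #length-t paths at position s with S_1..S_t all ≠ 4.
g(t,s) = g(t-1,s-1) + g(t-1,s+1) for s ≠ 4; g(t,4) = 0.
t=0: g(0,0)=1
t=1: g(1,-1)=1 g(1,1)=1
t=2: g(2,-2)=1 g(2,0)=2 g(2,2)=1
t=3: g(3,-3)=1 g(3,-1)=3 g(3,1)=3 g(3,3)=1
t=4: g(4,-4)=1 g(4,-2)=4 g(4,0)=6 g(4,2)=4
t=5: g(5,-5)=1 g(5,-3)=5 g(5,-1)=10 g(5,1)=10 g(5,3)=4
t=6: g(6,-6)=1 g(6,-4)=6 g(6,-2)=15 g(6,0)=20 g(6,2)=14
t=7: g(7,-7)=1 g(7,-5)=7 g(7,-3)=21 g(7,-1)=35 g(7,1)=34 g(7,3)=14
t=8: g(8,-8)=1 g(8,-6)=8 g(8,-4)=28 g(8,-2)=56 g(8,0)=69 g(8,2)=48
t=9: g(9,-9)=1 g(9,-7)=9 g(9,-5)=36 g(9,-3)=84 g(9,-1)=125 g(9,1)=117 g(9,3)=48
t=10: g(10,-10)=1 g(10,-8)=10 g(10,-6)=45 g(10,-4)=120 g(10,-2)=209 g(10,0)=242 g(10,2)=165
t=11: g(11,-11)=1 g(11,-9)=11 g(11,-7)=55 g(11,-5)=165 g(11,-3)=329 g(11,-1)=451 g(11,1)=407 g(11,3)=165
t=12: g(12,-12)=1 g(12,-10)=12 g(12,-8)=66 g(12,-6)=220 g(12,-4)=494 g(12,-2)=780 g(12,0)=858 g(12,2)=572
t=13: g(13,-13)=1 g(13,-11)=13 g(13,-9)=78 g(13,-7)=286 g(13,-5)=714 g(13,-3)=1274 g(13,-1)=1638 g(13,1)=1430 g(13,3)=572
t=14: g(14,-14)=1 g(14,-12)=14 g(14,-10)=91 g(14,-8)=364 g(14,-6)=1000 g(14,-4)=1988 g(14,-2)=2912 g(14,0)=3068 g(14,2)=2002
t=15: g(15,-15)=1 g(15,-13)=15 g(15,-11)=105 g(15,-9)=455 g(15,-7)=1364 g(15,-5)=2988 g(15,-3)=4900 g(15,-1)=5980 g(15,1)=5070 g(15,3)=2002
t=16: g(16,-16)=1 g(16,-14)=16 g(16,-12)=120 g(16,-10)=560 g(16,-8)=1819 g(16,-6)=4352 g(16,-4)=7888 g(16,-2)=10880 g(16,0)=11050 g(16,2)=7072
t=17: g(17,-17)=1 g(17,-15)=17 g(17,-13)=136 g(17,-11)=680 g(17,-9)=2379 g(17,-7)=6171 g(17,-5)=12240 g(17,-3)=18768 g(17,-1)=21930 g(17,1)=18122 g(17,3)=7072
t=18: g(18,-18)=1 g(18,-16)=18 g(18,-14)=153 g(18,-12)=816 g(18,-10)=3059 g(18,-8)=8550 g(18,-6)=18411 g(18,-4)=31008 g(18,-2)=40698 g(18,0)=40052 g(18,2)=25194
t=19: g(19,-19)=1 g(19,-17)=19 g(19,-15)=171 g(19,-13)=969 g(19,-11)=3875 g(19,-9)=11609 g(19,-7)=26961 g(19,-5)=49419 g(19,-3)=71706 g(19,-1)=80750 g(19,1)=65246 g(19,3)=25194
t=20: g(20,-20)=1 g(20,-18)=20 g(20,-16)=190 g(20,-14)=1140 g(20,-12)=4844 g(20,-10)=15484 g(20,-8)=38570 g(20,-6)=76380 g(20,-4)=121125 g(20,-2)=152456 g(20,0)=145996 g(20,2)=90440
t=21: g(21,-21)=1 g(21,-19)=21 g(21,-17)=210 g(21,-15)=1330 g(21,-13)=5984 g(21,-11)=20328 g(21,-9)=54054 g(21,-7)=114950 g(21,-5)=197505 g(21,-3)=273581 g(21,-1)=298452 g(21,1)=236436 g(21,3)=90440
t=22: g(22,-22)=1 g(22,-20)=22 g(22,-18)=231 g(22,-16)=1540 g(22,-14)=7314 g(22,-12)=26312 g(22,-10)=74382 g(22,-8)=169004 g(22,-6)=312455 g(22,-4)=471086 g(22,-2)=572033 g(22,0)=534888 g(22,2)=326876
t=23: g(23,-23)=1 g(23,-21)=23 g(23,-19)=253 g(23,-17)=1771 g(23,-15)=8854 g(23,-13)=33626 g(23,-11)=100694 g(23,-9)=243386 g(23,-7)=481459 g(23,-5)=783541 g(23,-3)=1043119 g(23,-1)=1106921 g(23,1)=861764 g(23,3)=326876
t=24: g(24,-24)=1 g(24,-22)=24 g(24,-20)=276 g(24,-18)=2024 g(24,-16)=10625 g(24,-14)=42480 g(24,-12)=134320 g(24,-10)=344080 g(24,-8)=724845 g(24,-6)=1265000 g(24,-4)=1826660 g(24,-2)=2150040 g(24,0)=1968685 g(24,2)=1188640
t=25: g(25,-25)=1 g(25,-23)=25 g(25,-21)=300 g(25,-19)=2300 g(25,-17)=12649 g(25,-15)=53105 g(25,-13)=176800 g(25,-11)=478400 g(25,-9)=1068925 g(25,-7)=1989845 g(25,-5)=3091660 g(25,-3)=3976700 g(25,-1)=4118725 g(25,1)=3157325 g(25,3)=1188640
t=26: g(26,-26)=1 g(26,-24)=26 g(26,-22)=325 g(26,-20)=2600 g(26,-18)=14949 g(26,-16)=65754 g(26,-14)=229905 g(26,-12)=655200 g(26,-10)=1547325 g(26,-8)=3058770 g(26,-6)=5081505 g(26,-4)=7068360 g(26,-2)=8095425 g(26,0)=7276050 g(26,2)=4345965
Paths never hitting 4: Σ_s g(26,s) = 37442160
Paths hitting 4: 2^26 - 37442160 = 29666704
P = 29666704/67108864 = 1854169/4194304

Answer: 1854169/4194304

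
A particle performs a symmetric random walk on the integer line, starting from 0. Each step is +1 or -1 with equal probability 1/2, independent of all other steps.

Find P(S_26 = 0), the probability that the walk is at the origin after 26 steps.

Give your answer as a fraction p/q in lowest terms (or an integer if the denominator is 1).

Answer: 1300075/8388608

Derivation:
To return to 0 after 26 steps: need exactly 13 steps of +1 and 13 of -1.
Favorable paths: C(26,13) = 10400600
Total paths: 2^26 = 67108864
P = 10400600/67108864 = 1300075/8388608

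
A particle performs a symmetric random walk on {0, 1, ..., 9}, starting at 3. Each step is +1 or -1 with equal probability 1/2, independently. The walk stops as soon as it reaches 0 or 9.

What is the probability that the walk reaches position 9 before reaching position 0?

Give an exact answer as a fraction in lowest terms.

Answer: 1/3

Derivation:
Symmetric walk (p = 1/2): the harmonic-function argument gives P(hit 9 before 0 | start at 3) = a/N.
P = 3/9 = 1/3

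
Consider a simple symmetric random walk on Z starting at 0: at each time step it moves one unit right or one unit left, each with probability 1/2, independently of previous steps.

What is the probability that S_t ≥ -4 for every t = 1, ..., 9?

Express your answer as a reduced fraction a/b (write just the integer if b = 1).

Answer: 57/64

Derivation:
Let f(t,s) = #length-t paths at position s with S_1..S_t all ≥ -4.
f(t,s) = f(t-1,s-1) + f(t-1,s+1) for s ≥ -4; f(t,s) = 0 for s < -4.
t=0: f(0,0)=1
t=1: f(1,-1)=1 f(1,1)=1
t=2: f(2,-2)=1 f(2,0)=2 f(2,2)=1
t=3: f(3,-3)=1 f(3,-1)=3 f(3,1)=3 f(3,3)=1
t=4: f(4,-4)=1 f(4,-2)=4 f(4,0)=6 f(4,2)=4 f(4,4)=1
t=5: f(5,-3)=5 f(5,-1)=10 f(5,1)=10 f(5,3)=5 f(5,5)=1
t=6: f(6,-4)=5 f(6,-2)=15 f(6,0)=20 f(6,2)=15 f(6,4)=6 f(6,6)=1
t=7: f(7,-3)=20 f(7,-1)=35 f(7,1)=35 f(7,3)=21 f(7,5)=7 f(7,7)=1
t=8: f(8,-4)=20 f(8,-2)=55 f(8,0)=70 f(8,2)=56 f(8,4)=28 f(8,6)=8 f(8,8)=1
t=9: f(9,-3)=75 f(9,-1)=125 f(9,1)=126 f(9,3)=84 f(9,5)=36 f(9,7)=9 f(9,9)=1
Σ_s f(9,s) = 456
P = 456/512 = 57/64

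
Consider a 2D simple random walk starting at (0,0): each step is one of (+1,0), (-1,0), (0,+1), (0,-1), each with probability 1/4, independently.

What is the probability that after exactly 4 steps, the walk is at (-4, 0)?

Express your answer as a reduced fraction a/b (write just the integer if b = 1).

Let h be the number of horizontal steps (so 4-h are vertical). To end at (-4,0) need (h-4)/2 right-steps and ((4-h)+0)/2 up-steps.
Sum over h with 4 ≤ h ≤ 4, h ≡ 0 (mod 2), 4-h ≡ 0 (mod 2):
h=4: C(4,4)·C(4,0)·C(0,0) = 1·1·1 = 1
Total favorable: 1
Total paths: 4^4 = 256
P = 1/256 = 1/256

Answer: 1/256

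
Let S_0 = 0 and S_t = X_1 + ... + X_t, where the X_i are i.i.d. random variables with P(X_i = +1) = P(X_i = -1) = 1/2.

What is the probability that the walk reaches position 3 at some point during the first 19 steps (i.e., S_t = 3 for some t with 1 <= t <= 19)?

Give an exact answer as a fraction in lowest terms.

Count via complement. Let g(t,s) = #length-t paths at position s with S_1..S_t all ≠ 3.
g(t,s) = g(t-1,s-1) + g(t-1,s+1) for s ≠ 3; g(t,3) = 0.
t=0: g(0,0)=1
t=1: g(1,-1)=1 g(1,1)=1
t=2: g(2,-2)=1 g(2,0)=2 g(2,2)=1
t=3: g(3,-3)=1 g(3,-1)=3 g(3,1)=3
t=4: g(4,-4)=1 g(4,-2)=4 g(4,0)=6 g(4,2)=3
t=5: g(5,-5)=1 g(5,-3)=5 g(5,-1)=10 g(5,1)=9
t=6: g(6,-6)=1 g(6,-4)=6 g(6,-2)=15 g(6,0)=19 g(6,2)=9
t=7: g(7,-7)=1 g(7,-5)=7 g(7,-3)=21 g(7,-1)=34 g(7,1)=28
t=8: g(8,-8)=1 g(8,-6)=8 g(8,-4)=28 g(8,-2)=55 g(8,0)=62 g(8,2)=28
t=9: g(9,-9)=1 g(9,-7)=9 g(9,-5)=36 g(9,-3)=83 g(9,-1)=117 g(9,1)=90
t=10: g(10,-10)=1 g(10,-8)=10 g(10,-6)=45 g(10,-4)=119 g(10,-2)=200 g(10,0)=207 g(10,2)=90
t=11: g(11,-11)=1 g(11,-9)=11 g(11,-7)=55 g(11,-5)=164 g(11,-3)=319 g(11,-1)=407 g(11,1)=297
t=12: g(12,-12)=1 g(12,-10)=12 g(12,-8)=66 g(12,-6)=219 g(12,-4)=483 g(12,-2)=726 g(12,0)=704 g(12,2)=297
t=13: g(13,-13)=1 g(13,-11)=13 g(13,-9)=78 g(13,-7)=285 g(13,-5)=702 g(13,-3)=1209 g(13,-1)=1430 g(13,1)=1001
t=14: g(14,-14)=1 g(14,-12)=14 g(14,-10)=91 g(14,-8)=363 g(14,-6)=987 g(14,-4)=1911 g(14,-2)=2639 g(14,0)=2431 g(14,2)=1001
t=15: g(15,-15)=1 g(15,-13)=15 g(15,-11)=105 g(15,-9)=454 g(15,-7)=1350 g(15,-5)=2898 g(15,-3)=4550 g(15,-1)=5070 g(15,1)=3432
t=16: g(16,-16)=1 g(16,-14)=16 g(16,-12)=120 g(16,-10)=559 g(16,-8)=1804 g(16,-6)=4248 g(16,-4)=7448 g(16,-2)=9620 g(16,0)=8502 g(16,2)=3432
t=17: g(17,-17)=1 g(17,-15)=17 g(17,-13)=136 g(17,-11)=679 g(17,-9)=2363 g(17,-7)=6052 g(17,-5)=11696 g(17,-3)=17068 g(17,-1)=18122 g(17,1)=11934
t=18: g(18,-18)=1 g(18,-16)=18 g(18,-14)=153 g(18,-12)=815 g(18,-10)=3042 g(18,-8)=8415 g(18,-6)=17748 g(18,-4)=28764 g(18,-2)=35190 g(18,0)=30056 g(18,2)=11934
t=19: g(19,-19)=1 g(19,-17)=19 g(19,-15)=171 g(19,-13)=968 g(19,-11)=3857 g(19,-9)=11457 g(19,-7)=26163 g(19,-5)=46512 g(19,-3)=63954 g(19,-1)=65246 g(19,1)=41990
Paths never hitting 3: Σ_s g(19,s) = 260338
Paths hitting 3: 2^19 - 260338 = 263950
P = 263950/524288 = 131975/262144

Answer: 131975/262144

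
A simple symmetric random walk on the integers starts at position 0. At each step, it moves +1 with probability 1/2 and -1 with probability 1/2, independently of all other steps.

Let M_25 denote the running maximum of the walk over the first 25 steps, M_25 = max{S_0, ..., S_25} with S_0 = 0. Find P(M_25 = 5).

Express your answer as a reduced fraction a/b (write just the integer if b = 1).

Answer: 408595/4194304

Derivation:
Let M_25 = max(S_0,...,S_25). Use the reflection principle: for j ≥ 1, #{paths with M_25 ≥ j} = #{S_25 ≥ j} + #{S_25 ≥ j+1}.
By reflection, #{M_25 ≥ 5} = #{S_25 ≥ 5} + #{S_25 ≥ 6} = 7119516 + 3850756 = 10970272.
#{M_25 ≥ 6} = #{S_25 ≥ 6} + #{S_25 ≥ 7} = 3850756 + 3850756 = 7701512.
#{M_25 = 5} = 10970272 - 7701512 = 3268760.
P(M_25 = 5) = 3268760/33554432 = 408595/4194304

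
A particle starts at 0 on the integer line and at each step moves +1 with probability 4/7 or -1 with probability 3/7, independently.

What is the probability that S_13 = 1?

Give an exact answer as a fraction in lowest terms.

Answer: 20495794176/96889010407

Derivation:
To reach position 1 after 13 steps: need 7 steps of +1 and 6 steps of -1.
Number of such sequences: C(13,7) = 1716
Each has probability (4/7)^7 · (3/7)^6 = 11943936/96889010407
P = 1716 · 11943936/96889010407 = 20495794176/96889010407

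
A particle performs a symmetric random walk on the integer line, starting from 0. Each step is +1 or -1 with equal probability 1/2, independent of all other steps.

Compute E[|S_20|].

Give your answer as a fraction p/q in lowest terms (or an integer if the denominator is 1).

S_20 takes values m ≡ 0 (mod 2) with |m| ≤ 20; P(S_20=m) = C(20,(20+m)/2)/2^20.
Total paths: 2^20 = 1048576
Distribution: P(S=-20)=1/1048576, P(S=-18)=20/1048576, P(S=-16)=190/1048576, P(S=-14)=1140/1048576, P(S=-12)=4845/1048576, P(S=-10)=15504/1048576, P(S=-8)=38760/1048576, P(S=-6)=77520/1048576, P(S=-4)=125970/1048576, P(S=-2)=167960/1048576, P(S=0)=184756/1048576, P(S=2)=167960/1048576, P(S=4)=125970/1048576, P(S=6)=77520/1048576, P(S=8)=38760/1048576, P(S=10)=15504/1048576, P(S=12)=4845/1048576, P(S=14)=1140/1048576, P(S=16)=190/1048576, P(S=18)=20/1048576, P(S=20)=1/1048576
E[|S_20|] = Σ_m |m|·P(S_20=m) = 3695120/1048576 = 230945/65536

Answer: 230945/65536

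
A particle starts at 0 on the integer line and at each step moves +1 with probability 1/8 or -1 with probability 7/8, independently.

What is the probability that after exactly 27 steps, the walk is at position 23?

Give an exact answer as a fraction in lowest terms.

To reach position 23 after 27 steps: need 25 steps of +1 and 2 steps of -1.
Number of such sequences: C(27,25) = 351
Each has probability (1/8)^25 · (7/8)^2 = 49/2417851639229258349412352
P = 351 · 49/2417851639229258349412352 = 17199/2417851639229258349412352

Answer: 17199/2417851639229258349412352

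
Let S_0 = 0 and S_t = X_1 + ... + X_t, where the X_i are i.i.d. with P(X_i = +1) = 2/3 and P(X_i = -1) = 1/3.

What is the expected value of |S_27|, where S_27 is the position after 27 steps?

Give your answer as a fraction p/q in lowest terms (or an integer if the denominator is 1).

S_27 takes values m ≡ 1 (mod 2) with |m| ≤ 27; P(S_27=m) = C(27,(27+m)/2) · (2/3)^((27+m)/2) · (1/3)^((27-m)/2).
Distribution: P(S=-27)=1/7625597484987, P(S=-25)=2/282429536481, P(S=-23)=52/282429536481, P(S=-21)=2600/847288609443, P(S=-19)=10400/282429536481, P(S=-17)=95680/282429536481, P(S=-15)=2104960/847288609443, P(S=-13)=4209920/282429536481, P(S=-11)=21049600/282429536481, P(S=-9)=799884800/2541865828329, P(S=-7)=319953920/282429536481, P(S=-5)=988948480/282429536481, P(S=-3)=7911587840/847288609443, P(S=-1)=6085836800/282429536481, P(S=1)=12171673600/282429536481, P(S=3)=63292702720/847288609443, P(S=5)=31646351360/282429536481, P(S=7)=40954101760/282429536481, P(S=9)=409541017600/2541865828329, P(S=11)=43109580800/282429536481, P(S=13)=34487664640/282429536481, P(S=15)=68975329280/847288609443, P(S=17)=12540968960/282429536481, P(S=19)=5452595200/282429536481, P(S=21)=5452595200/847288609443, P(S=23)=436207616/282429536481, P(S=25)=67108864/282429536481, P(S=27)=134217728/7625597484987
E[|S_27|] = Σ_m |m|·P(S_27=m) = 862142190941/94143178827

Answer: 862142190941/94143178827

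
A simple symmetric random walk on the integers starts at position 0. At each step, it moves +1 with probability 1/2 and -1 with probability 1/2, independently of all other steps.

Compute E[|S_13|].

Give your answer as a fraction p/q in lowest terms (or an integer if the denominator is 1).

S_13 takes values m ≡ 1 (mod 2) with |m| ≤ 13; P(S_13=m) = C(13,(13+m)/2)/2^13.
Total paths: 2^13 = 8192
Distribution: P(S=-13)=1/8192, P(S=-11)=13/8192, P(S=-9)=78/8192, P(S=-7)=286/8192, P(S=-5)=715/8192, P(S=-3)=1287/8192, P(S=-1)=1716/8192, P(S=1)=1716/8192, P(S=3)=1287/8192, P(S=5)=715/8192, P(S=7)=286/8192, P(S=9)=78/8192, P(S=11)=13/8192, P(S=13)=1/8192
E[|S_13|] = Σ_m |m|·P(S_13=m) = 24024/8192 = 3003/1024

Answer: 3003/1024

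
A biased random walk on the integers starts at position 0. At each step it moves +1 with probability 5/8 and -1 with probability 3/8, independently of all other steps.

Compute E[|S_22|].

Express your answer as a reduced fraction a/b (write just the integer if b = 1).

S_22 takes values m ≡ 0 (mod 2) with |m| ≤ 22; P(S_22=m) = C(22,(22+m)/2) · (5/8)^((22+m)/2) · (3/8)^((22-m)/2).
Distribution: P(S=-22)=31381059609/73786976294838206464, P(S=-20)=575319426165/36893488147419103232, P(S=-18)=20136179915775/73786976294838206464, P(S=-16)=55933833099375/18446744073709551616, P(S=-14)=1771238048146875/73786976294838206464, P(S=-12)=5313714144440625/36893488147419103232, P(S=-10)=50185078030828125/73786976294838206464, P(S=-8)=11948828102578125/4611686018427387904, P(S=-6)=298720702564453125/36893488147419103232, P(S=-4)=387230540361328125/18446744073709551616, P(S=-2)=1677999008232421875/36893488147419103232, P(S=0)=762726821923828125/9223372036854775808, P(S=2)=4661108356201171875/36893488147419103232, P(S=4)=2987889971923828125/18446744073709551616, P(S=6)=6402621368408203125/36893488147419103232, P(S=8)=711402374267578125/4611686018427387904, P(S=10)=8299694366455078125/73786976294838206464, P(S=12)=2441086578369140625/36893488147419103232, P(S=14)=2260265350341796875/73786976294838206464, P(S=16)=198268890380859375/18446744073709551616, P(S=18)=198268890380859375/73786976294838206464, P(S=20)=15735626220703125/36893488147419103232, P(S=22)=2384185791015625/73786976294838206464
E[|S_22|] = Σ_m |m|·P(S_22=m) = 27699263886198194653/4611686018427387904

Answer: 27699263886198194653/4611686018427387904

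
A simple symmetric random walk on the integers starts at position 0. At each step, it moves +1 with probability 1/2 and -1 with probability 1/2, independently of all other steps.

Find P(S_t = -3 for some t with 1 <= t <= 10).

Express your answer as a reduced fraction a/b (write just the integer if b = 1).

Count via complement. Let g(t,s) = #length-t paths at position s with S_1..S_t all ≠ -3.
g(t,s) = g(t-1,s-1) + g(t-1,s+1) for s ≠ -3; g(t,-3) = 0.
t=0: g(0,0)=1
t=1: g(1,-1)=1 g(1,1)=1
t=2: g(2,-2)=1 g(2,0)=2 g(2,2)=1
t=3: g(3,-1)=3 g(3,1)=3 g(3,3)=1
t=4: g(4,-2)=3 g(4,0)=6 g(4,2)=4 g(4,4)=1
t=5: g(5,-1)=9 g(5,1)=10 g(5,3)=5 g(5,5)=1
t=6: g(6,-2)=9 g(6,0)=19 g(6,2)=15 g(6,4)=6 g(6,6)=1
t=7: g(7,-1)=28 g(7,1)=34 g(7,3)=21 g(7,5)=7 g(7,7)=1
t=8: g(8,-2)=28 g(8,0)=62 g(8,2)=55 g(8,4)=28 g(8,6)=8 g(8,8)=1
t=9: g(9,-1)=90 g(9,1)=117 g(9,3)=83 g(9,5)=36 g(9,7)=9 g(9,9)=1
t=10: g(10,-2)=90 g(10,0)=207 g(10,2)=200 g(10,4)=119 g(10,6)=45 g(10,8)=10 g(10,10)=1
Paths never hitting -3: Σ_s g(10,s) = 672
Paths hitting -3: 2^10 - 672 = 352
P = 352/1024 = 11/32

Answer: 11/32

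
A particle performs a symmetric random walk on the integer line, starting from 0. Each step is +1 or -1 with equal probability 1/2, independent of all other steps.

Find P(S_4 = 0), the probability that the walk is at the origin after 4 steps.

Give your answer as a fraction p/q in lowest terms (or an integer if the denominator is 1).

To return to 0 after 4 steps: need exactly 2 steps of +1 and 2 of -1.
Favorable paths: C(4,2) = 6
Total paths: 2^4 = 16
P = 6/16 = 3/8

Answer: 3/8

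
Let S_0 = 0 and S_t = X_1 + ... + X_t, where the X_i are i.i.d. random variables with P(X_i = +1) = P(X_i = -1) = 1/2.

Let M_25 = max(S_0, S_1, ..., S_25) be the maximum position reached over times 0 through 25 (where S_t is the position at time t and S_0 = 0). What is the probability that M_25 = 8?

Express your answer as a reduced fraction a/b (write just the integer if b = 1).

Answer: 1081575/33554432

Derivation:
Let M_25 = max(S_0,...,S_25). Use the reflection principle: for j ≥ 1, #{paths with M_25 ≥ j} = #{S_25 ≥ j} + #{S_25 ≥ j+1}.
By reflection, #{M_25 ≥ 8} = #{S_25 ≥ 8} + #{S_25 ≥ 9} = 1807781 + 1807781 = 3615562.
#{M_25 ≥ 9} = #{S_25 ≥ 9} + #{S_25 ≥ 10} = 1807781 + 726206 = 2533987.
#{M_25 = 8} = 3615562 - 2533987 = 1081575.
P(M_25 = 8) = 1081575/33554432 = 1081575/33554432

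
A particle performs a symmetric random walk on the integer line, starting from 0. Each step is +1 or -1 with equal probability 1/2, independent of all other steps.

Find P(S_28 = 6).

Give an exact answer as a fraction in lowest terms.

To reach position 6 after 28 steps: need 17 steps of +1 and 11 of -1.
Favorable paths: C(28,17) = 21474180
Total paths: 2^28 = 268435456
P = 21474180/268435456 = 5368545/67108864

Answer: 5368545/67108864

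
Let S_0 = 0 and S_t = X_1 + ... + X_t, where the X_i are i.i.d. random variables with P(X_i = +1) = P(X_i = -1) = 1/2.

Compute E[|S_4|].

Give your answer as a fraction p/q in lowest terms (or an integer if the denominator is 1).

S_4 takes values m ≡ 0 (mod 2) with |m| ≤ 4; P(S_4=m) = C(4,(4+m)/2)/2^4.
Total paths: 2^4 = 16
Distribution: P(S=-4)=1/16, P(S=-2)=4/16, P(S=0)=6/16, P(S=2)=4/16, P(S=4)=1/16
E[|S_4|] = Σ_m |m|·P(S_4=m) = 24/16 = 3/2

Answer: 3/2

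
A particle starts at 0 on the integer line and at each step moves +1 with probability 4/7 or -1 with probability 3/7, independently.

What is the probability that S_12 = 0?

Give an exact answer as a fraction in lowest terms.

To be at 0 after 12 steps: need exactly 6 steps of +1 and 6 of -1.
Number of such sequences: C(12,6) = 924
Each has probability (4/7)^6 · (3/7)^6 = 2985984/13841287201
P = 924 · 2985984/13841287201 = 394149888/1977326743

Answer: 394149888/1977326743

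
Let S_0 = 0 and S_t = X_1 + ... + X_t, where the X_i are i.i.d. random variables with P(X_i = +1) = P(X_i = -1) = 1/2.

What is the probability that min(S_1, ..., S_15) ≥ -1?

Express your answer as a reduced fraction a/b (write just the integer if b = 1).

Answer: 6435/16384

Derivation:
Let f(t,s) = #length-t paths at position s with S_1..S_t all ≥ -1.
f(t,s) = f(t-1,s-1) + f(t-1,s+1) for s ≥ -1; f(t,s) = 0 for s < -1.
t=0: f(0,0)=1
t=1: f(1,-1)=1 f(1,1)=1
t=2: f(2,0)=2 f(2,2)=1
t=3: f(3,-1)=2 f(3,1)=3 f(3,3)=1
t=4: f(4,0)=5 f(4,2)=4 f(4,4)=1
t=5: f(5,-1)=5 f(5,1)=9 f(5,3)=5 f(5,5)=1
t=6: f(6,0)=14 f(6,2)=14 f(6,4)=6 f(6,6)=1
t=7: f(7,-1)=14 f(7,1)=28 f(7,3)=20 f(7,5)=7 f(7,7)=1
t=8: f(8,0)=42 f(8,2)=48 f(8,4)=27 f(8,6)=8 f(8,8)=1
t=9: f(9,-1)=42 f(9,1)=90 f(9,3)=75 f(9,5)=35 f(9,7)=9 f(9,9)=1
t=10: f(10,0)=132 f(10,2)=165 f(10,4)=110 f(10,6)=44 f(10,8)=10 f(10,10)=1
t=11: f(11,-1)=132 f(11,1)=297 f(11,3)=275 f(11,5)=154 f(11,7)=54 f(11,9)=11 f(11,11)=1
t=12: f(12,0)=429 f(12,2)=572 f(12,4)=429 f(12,6)=208 f(12,8)=65 f(12,10)=12 f(12,12)=1
t=13: f(13,-1)=429 f(13,1)=1001 f(13,3)=1001 f(13,5)=637 f(13,7)=273 f(13,9)=77 f(13,11)=13 f(13,13)=1
t=14: f(14,0)=1430 f(14,2)=2002 f(14,4)=1638 f(14,6)=910 f(14,8)=350 f(14,10)=90 f(14,12)=14 f(14,14)=1
t=15: f(15,-1)=1430 f(15,1)=3432 f(15,3)=3640 f(15,5)=2548 f(15,7)=1260 f(15,9)=440 f(15,11)=104 f(15,13)=15 f(15,15)=1
Σ_s f(15,s) = 12870
P = 12870/32768 = 6435/16384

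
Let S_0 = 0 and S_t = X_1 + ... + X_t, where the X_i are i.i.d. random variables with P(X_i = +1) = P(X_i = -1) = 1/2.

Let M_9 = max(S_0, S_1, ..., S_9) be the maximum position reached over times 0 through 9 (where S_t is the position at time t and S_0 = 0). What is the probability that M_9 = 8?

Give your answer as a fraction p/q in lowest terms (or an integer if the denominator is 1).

Answer: 1/512

Derivation:
Let M_9 = max(S_0,...,S_9). Use the reflection principle: for j ≥ 1, #{paths with M_9 ≥ j} = #{S_9 ≥ j} + #{S_9 ≥ j+1}.
By reflection, #{M_9 ≥ 8} = #{S_9 ≥ 8} + #{S_9 ≥ 9} = 1 + 1 = 2.
#{M_9 ≥ 9} = #{S_9 ≥ 9} + #{S_9 ≥ 10} = 1 + 0 = 1.
#{M_9 = 8} = 2 - 1 = 1.
P(M_9 = 8) = 1/512 = 1/512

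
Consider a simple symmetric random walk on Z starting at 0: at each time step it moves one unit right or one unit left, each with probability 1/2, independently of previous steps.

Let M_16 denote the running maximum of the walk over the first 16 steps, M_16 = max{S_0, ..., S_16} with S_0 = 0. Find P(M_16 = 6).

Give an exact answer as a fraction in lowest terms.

Answer: 273/4096

Derivation:
Let M_16 = max(S_0,...,S_16). Use the reflection principle: for j ≥ 1, #{paths with M_16 ≥ j} = #{S_16 ≥ j} + #{S_16 ≥ j+1}.
By reflection, #{M_16 ≥ 6} = #{S_16 ≥ 6} + #{S_16 ≥ 7} = 6885 + 2517 = 9402.
#{M_16 ≥ 7} = #{S_16 ≥ 7} + #{S_16 ≥ 8} = 2517 + 2517 = 5034.
#{M_16 = 6} = 9402 - 5034 = 4368.
P(M_16 = 6) = 4368/65536 = 273/4096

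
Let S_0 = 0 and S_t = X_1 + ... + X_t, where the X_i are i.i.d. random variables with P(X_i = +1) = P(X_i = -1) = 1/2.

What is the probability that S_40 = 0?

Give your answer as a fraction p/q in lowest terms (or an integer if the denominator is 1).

Answer: 34461632205/274877906944

Derivation:
To return to 0 after 40 steps: need exactly 20 steps of +1 and 20 of -1.
Favorable paths: C(40,20) = 137846528820
Total paths: 2^40 = 1099511627776
P = 137846528820/1099511627776 = 34461632205/274877906944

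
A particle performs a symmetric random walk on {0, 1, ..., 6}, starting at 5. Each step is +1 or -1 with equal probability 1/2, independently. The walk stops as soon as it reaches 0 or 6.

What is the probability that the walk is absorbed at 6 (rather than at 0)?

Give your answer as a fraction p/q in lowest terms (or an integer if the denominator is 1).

Symmetric walk (p = 1/2): the harmonic-function argument gives P(hit 6 before 0 | start at 5) = a/N.
P = 5/6 = 5/6

Answer: 5/6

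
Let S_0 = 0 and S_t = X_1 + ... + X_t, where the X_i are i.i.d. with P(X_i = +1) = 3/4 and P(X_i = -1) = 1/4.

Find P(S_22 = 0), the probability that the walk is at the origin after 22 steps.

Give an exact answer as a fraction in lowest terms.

To be at 0 after 22 steps: need exactly 11 steps of +1 and 11 of -1.
Number of such sequences: C(22,11) = 705432
Each has probability (3/4)^11 · (1/4)^11 = 177147/17592186044416
P = 705432 · 177147/17592186044416 = 15620645313/2199023255552

Answer: 15620645313/2199023255552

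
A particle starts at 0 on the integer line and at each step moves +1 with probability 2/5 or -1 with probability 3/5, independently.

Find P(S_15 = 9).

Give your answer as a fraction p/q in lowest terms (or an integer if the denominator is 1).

To reach position 9 after 15 steps: need 12 steps of +1 and 3 steps of -1.
Number of such sequences: C(15,12) = 455
Each has probability (2/5)^12 · (3/5)^3 = 110592/30517578125
P = 455 · 110592/30517578125 = 10063872/6103515625

Answer: 10063872/6103515625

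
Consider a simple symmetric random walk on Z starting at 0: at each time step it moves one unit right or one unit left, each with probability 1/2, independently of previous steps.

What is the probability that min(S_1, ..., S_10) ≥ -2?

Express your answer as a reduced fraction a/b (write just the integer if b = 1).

Let f(t,s) = #length-t paths at position s with S_1..S_t all ≥ -2.
f(t,s) = f(t-1,s-1) + f(t-1,s+1) for s ≥ -2; f(t,s) = 0 for s < -2.
t=0: f(0,0)=1
t=1: f(1,-1)=1 f(1,1)=1
t=2: f(2,-2)=1 f(2,0)=2 f(2,2)=1
t=3: f(3,-1)=3 f(3,1)=3 f(3,3)=1
t=4: f(4,-2)=3 f(4,0)=6 f(4,2)=4 f(4,4)=1
t=5: f(5,-1)=9 f(5,1)=10 f(5,3)=5 f(5,5)=1
t=6: f(6,-2)=9 f(6,0)=19 f(6,2)=15 f(6,4)=6 f(6,6)=1
t=7: f(7,-1)=28 f(7,1)=34 f(7,3)=21 f(7,5)=7 f(7,7)=1
t=8: f(8,-2)=28 f(8,0)=62 f(8,2)=55 f(8,4)=28 f(8,6)=8 f(8,8)=1
t=9: f(9,-1)=90 f(9,1)=117 f(9,3)=83 f(9,5)=36 f(9,7)=9 f(9,9)=1
t=10: f(10,-2)=90 f(10,0)=207 f(10,2)=200 f(10,4)=119 f(10,6)=45 f(10,8)=10 f(10,10)=1
Σ_s f(10,s) = 672
P = 672/1024 = 21/32

Answer: 21/32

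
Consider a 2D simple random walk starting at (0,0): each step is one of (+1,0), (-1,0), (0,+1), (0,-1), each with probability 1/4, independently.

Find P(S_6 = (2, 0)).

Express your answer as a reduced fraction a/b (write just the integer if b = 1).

Let h be the number of horizontal steps (so 6-h are vertical). To end at (2,0) need (h+2)/2 right-steps and ((6-h)+0)/2 up-steps.
Sum over h with 2 ≤ h ≤ 6, h ≡ 0 (mod 2), 6-h ≡ 0 (mod 2):
h=2: C(6,2)·C(2,2)·C(4,2) = 15·1·6 = 90
h=4: C(6,4)·C(4,3)·C(2,1) = 15·4·2 = 120
h=6: C(6,6)·C(6,4)·C(0,0) = 1·15·1 = 15
Total favorable: 225
Total paths: 4^6 = 4096
P = 225/4096 = 225/4096

Answer: 225/4096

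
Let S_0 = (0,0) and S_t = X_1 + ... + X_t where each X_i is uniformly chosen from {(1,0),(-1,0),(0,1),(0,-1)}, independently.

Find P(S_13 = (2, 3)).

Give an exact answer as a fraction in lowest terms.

Let h be the number of horizontal steps (so 13-h are vertical). To end at (2,3) need (h+2)/2 right-steps and ((13-h)+3)/2 up-steps.
Sum over h with 2 ≤ h ≤ 10, h ≡ 0 (mod 2), 13-h ≡ 1 (mod 2):
h=2: C(13,2)·C(2,2)·C(11,7) = 78·1·330 = 25740
h=4: C(13,4)·C(4,3)·C(9,6) = 715·4·84 = 240240
h=6: C(13,6)·C(6,4)·C(7,5) = 1716·15·21 = 540540
h=8: C(13,8)·C(8,5)·C(5,4) = 1287·56·5 = 360360
h=10: C(13,10)·C(10,6)·C(3,3) = 286·210·1 = 60060
Total favorable: 1226940
Total paths: 4^13 = 67108864
P = 1226940/67108864 = 306735/16777216

Answer: 306735/16777216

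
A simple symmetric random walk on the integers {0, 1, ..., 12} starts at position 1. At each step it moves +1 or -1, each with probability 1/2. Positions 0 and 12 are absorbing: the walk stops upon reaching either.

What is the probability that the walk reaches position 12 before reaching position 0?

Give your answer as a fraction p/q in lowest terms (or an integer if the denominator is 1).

Symmetric walk (p = 1/2): the harmonic-function argument gives P(hit 12 before 0 | start at 1) = a/N.
P = 1/12 = 1/12

Answer: 1/12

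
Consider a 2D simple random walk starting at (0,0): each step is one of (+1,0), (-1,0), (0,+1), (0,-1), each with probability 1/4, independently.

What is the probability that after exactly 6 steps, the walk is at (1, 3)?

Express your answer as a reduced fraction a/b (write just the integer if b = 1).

Answer: 45/2048

Derivation:
Let h be the number of horizontal steps (so 6-h are vertical). To end at (1,3) need (h+1)/2 right-steps and ((6-h)+3)/2 up-steps.
Sum over h with 1 ≤ h ≤ 3, h ≡ 1 (mod 2), 6-h ≡ 1 (mod 2):
h=1: C(6,1)·C(1,1)·C(5,4) = 6·1·5 = 30
h=3: C(6,3)·C(3,2)·C(3,3) = 20·3·1 = 60
Total favorable: 90
Total paths: 4^6 = 4096
P = 90/4096 = 45/2048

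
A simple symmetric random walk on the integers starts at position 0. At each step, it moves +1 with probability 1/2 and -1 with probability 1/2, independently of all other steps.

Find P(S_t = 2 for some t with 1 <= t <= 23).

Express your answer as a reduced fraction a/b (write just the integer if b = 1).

Answer: 1421113/2097152

Derivation:
Count via complement. Let g(t,s) = #length-t paths at position s with S_1..S_t all ≠ 2.
g(t,s) = g(t-1,s-1) + g(t-1,s+1) for s ≠ 2; g(t,2) = 0.
t=0: g(0,0)=1
t=1: g(1,-1)=1 g(1,1)=1
t=2: g(2,-2)=1 g(2,0)=2
t=3: g(3,-3)=1 g(3,-1)=3 g(3,1)=2
t=4: g(4,-4)=1 g(4,-2)=4 g(4,0)=5
t=5: g(5,-5)=1 g(5,-3)=5 g(5,-1)=9 g(5,1)=5
t=6: g(6,-6)=1 g(6,-4)=6 g(6,-2)=14 g(6,0)=14
t=7: g(7,-7)=1 g(7,-5)=7 g(7,-3)=20 g(7,-1)=28 g(7,1)=14
t=8: g(8,-8)=1 g(8,-6)=8 g(8,-4)=27 g(8,-2)=48 g(8,0)=42
t=9: g(9,-9)=1 g(9,-7)=9 g(9,-5)=35 g(9,-3)=75 g(9,-1)=90 g(9,1)=42
t=10: g(10,-10)=1 g(10,-8)=10 g(10,-6)=44 g(10,-4)=110 g(10,-2)=165 g(10,0)=132
t=11: g(11,-11)=1 g(11,-9)=11 g(11,-7)=54 g(11,-5)=154 g(11,-3)=275 g(11,-1)=297 g(11,1)=132
t=12: g(12,-12)=1 g(12,-10)=12 g(12,-8)=65 g(12,-6)=208 g(12,-4)=429 g(12,-2)=572 g(12,0)=429
t=13: g(13,-13)=1 g(13,-11)=13 g(13,-9)=77 g(13,-7)=273 g(13,-5)=637 g(13,-3)=1001 g(13,-1)=1001 g(13,1)=429
t=14: g(14,-14)=1 g(14,-12)=14 g(14,-10)=90 g(14,-8)=350 g(14,-6)=910 g(14,-4)=1638 g(14,-2)=2002 g(14,0)=1430
t=15: g(15,-15)=1 g(15,-13)=15 g(15,-11)=104 g(15,-9)=440 g(15,-7)=1260 g(15,-5)=2548 g(15,-3)=3640 g(15,-1)=3432 g(15,1)=1430
t=16: g(16,-16)=1 g(16,-14)=16 g(16,-12)=119 g(16,-10)=544 g(16,-8)=1700 g(16,-6)=3808 g(16,-4)=6188 g(16,-2)=7072 g(16,0)=4862
t=17: g(17,-17)=1 g(17,-15)=17 g(17,-13)=135 g(17,-11)=663 g(17,-9)=2244 g(17,-7)=5508 g(17,-5)=9996 g(17,-3)=13260 g(17,-1)=11934 g(17,1)=4862
t=18: g(18,-18)=1 g(18,-16)=18 g(18,-14)=152 g(18,-12)=798 g(18,-10)=2907 g(18,-8)=7752 g(18,-6)=15504 g(18,-4)=23256 g(18,-2)=25194 g(18,0)=16796
t=19: g(19,-19)=1 g(19,-17)=19 g(19,-15)=170 g(19,-13)=950 g(19,-11)=3705 g(19,-9)=10659 g(19,-7)=23256 g(19,-5)=38760 g(19,-3)=48450 g(19,-1)=41990 g(19,1)=16796
t=20: g(20,-20)=1 g(20,-18)=20 g(20,-16)=189 g(20,-14)=1120 g(20,-12)=4655 g(20,-10)=14364 g(20,-8)=33915 g(20,-6)=62016 g(20,-4)=87210 g(20,-2)=90440 g(20,0)=58786
t=21: g(21,-21)=1 g(21,-19)=21 g(21,-17)=209 g(21,-15)=1309 g(21,-13)=5775 g(21,-11)=19019 g(21,-9)=48279 g(21,-7)=95931 g(21,-5)=149226 g(21,-3)=177650 g(21,-1)=149226 g(21,1)=58786
t=22: g(22,-22)=1 g(22,-20)=22 g(22,-18)=230 g(22,-16)=1518 g(22,-14)=7084 g(22,-12)=24794 g(22,-10)=67298 g(22,-8)=144210 g(22,-6)=245157 g(22,-4)=326876 g(22,-2)=326876 g(22,0)=208012
t=23: g(23,-23)=1 g(23,-21)=23 g(23,-19)=252 g(23,-17)=1748 g(23,-15)=8602 g(23,-13)=31878 g(23,-11)=92092 g(23,-9)=211508 g(23,-7)=389367 g(23,-5)=572033 g(23,-3)=653752 g(23,-1)=534888 g(23,1)=208012
Paths never hitting 2: Σ_s g(23,s) = 2704156
Paths hitting 2: 2^23 - 2704156 = 5684452
P = 5684452/8388608 = 1421113/2097152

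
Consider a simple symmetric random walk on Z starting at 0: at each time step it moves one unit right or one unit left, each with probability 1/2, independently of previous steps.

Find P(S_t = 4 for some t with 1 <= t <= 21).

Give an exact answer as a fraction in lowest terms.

Answer: 200965/524288

Derivation:
Count via complement. Let g(t,s) = #length-t paths at position s with S_1..S_t all ≠ 4.
g(t,s) = g(t-1,s-1) + g(t-1,s+1) for s ≠ 4; g(t,4) = 0.
t=0: g(0,0)=1
t=1: g(1,-1)=1 g(1,1)=1
t=2: g(2,-2)=1 g(2,0)=2 g(2,2)=1
t=3: g(3,-3)=1 g(3,-1)=3 g(3,1)=3 g(3,3)=1
t=4: g(4,-4)=1 g(4,-2)=4 g(4,0)=6 g(4,2)=4
t=5: g(5,-5)=1 g(5,-3)=5 g(5,-1)=10 g(5,1)=10 g(5,3)=4
t=6: g(6,-6)=1 g(6,-4)=6 g(6,-2)=15 g(6,0)=20 g(6,2)=14
t=7: g(7,-7)=1 g(7,-5)=7 g(7,-3)=21 g(7,-1)=35 g(7,1)=34 g(7,3)=14
t=8: g(8,-8)=1 g(8,-6)=8 g(8,-4)=28 g(8,-2)=56 g(8,0)=69 g(8,2)=48
t=9: g(9,-9)=1 g(9,-7)=9 g(9,-5)=36 g(9,-3)=84 g(9,-1)=125 g(9,1)=117 g(9,3)=48
t=10: g(10,-10)=1 g(10,-8)=10 g(10,-6)=45 g(10,-4)=120 g(10,-2)=209 g(10,0)=242 g(10,2)=165
t=11: g(11,-11)=1 g(11,-9)=11 g(11,-7)=55 g(11,-5)=165 g(11,-3)=329 g(11,-1)=451 g(11,1)=407 g(11,3)=165
t=12: g(12,-12)=1 g(12,-10)=12 g(12,-8)=66 g(12,-6)=220 g(12,-4)=494 g(12,-2)=780 g(12,0)=858 g(12,2)=572
t=13: g(13,-13)=1 g(13,-11)=13 g(13,-9)=78 g(13,-7)=286 g(13,-5)=714 g(13,-3)=1274 g(13,-1)=1638 g(13,1)=1430 g(13,3)=572
t=14: g(14,-14)=1 g(14,-12)=14 g(14,-10)=91 g(14,-8)=364 g(14,-6)=1000 g(14,-4)=1988 g(14,-2)=2912 g(14,0)=3068 g(14,2)=2002
t=15: g(15,-15)=1 g(15,-13)=15 g(15,-11)=105 g(15,-9)=455 g(15,-7)=1364 g(15,-5)=2988 g(15,-3)=4900 g(15,-1)=5980 g(15,1)=5070 g(15,3)=2002
t=16: g(16,-16)=1 g(16,-14)=16 g(16,-12)=120 g(16,-10)=560 g(16,-8)=1819 g(16,-6)=4352 g(16,-4)=7888 g(16,-2)=10880 g(16,0)=11050 g(16,2)=7072
t=17: g(17,-17)=1 g(17,-15)=17 g(17,-13)=136 g(17,-11)=680 g(17,-9)=2379 g(17,-7)=6171 g(17,-5)=12240 g(17,-3)=18768 g(17,-1)=21930 g(17,1)=18122 g(17,3)=7072
t=18: g(18,-18)=1 g(18,-16)=18 g(18,-14)=153 g(18,-12)=816 g(18,-10)=3059 g(18,-8)=8550 g(18,-6)=18411 g(18,-4)=31008 g(18,-2)=40698 g(18,0)=40052 g(18,2)=25194
t=19: g(19,-19)=1 g(19,-17)=19 g(19,-15)=171 g(19,-13)=969 g(19,-11)=3875 g(19,-9)=11609 g(19,-7)=26961 g(19,-5)=49419 g(19,-3)=71706 g(19,-1)=80750 g(19,1)=65246 g(19,3)=25194
t=20: g(20,-20)=1 g(20,-18)=20 g(20,-16)=190 g(20,-14)=1140 g(20,-12)=4844 g(20,-10)=15484 g(20,-8)=38570 g(20,-6)=76380 g(20,-4)=121125 g(20,-2)=152456 g(20,0)=145996 g(20,2)=90440
t=21: g(21,-21)=1 g(21,-19)=21 g(21,-17)=210 g(21,-15)=1330 g(21,-13)=5984 g(21,-11)=20328 g(21,-9)=54054 g(21,-7)=114950 g(21,-5)=197505 g(21,-3)=273581 g(21,-1)=298452 g(21,1)=236436 g(21,3)=90440
Paths never hitting 4: Σ_s g(21,s) = 1293292
Paths hitting 4: 2^21 - 1293292 = 803860
P = 803860/2097152 = 200965/524288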